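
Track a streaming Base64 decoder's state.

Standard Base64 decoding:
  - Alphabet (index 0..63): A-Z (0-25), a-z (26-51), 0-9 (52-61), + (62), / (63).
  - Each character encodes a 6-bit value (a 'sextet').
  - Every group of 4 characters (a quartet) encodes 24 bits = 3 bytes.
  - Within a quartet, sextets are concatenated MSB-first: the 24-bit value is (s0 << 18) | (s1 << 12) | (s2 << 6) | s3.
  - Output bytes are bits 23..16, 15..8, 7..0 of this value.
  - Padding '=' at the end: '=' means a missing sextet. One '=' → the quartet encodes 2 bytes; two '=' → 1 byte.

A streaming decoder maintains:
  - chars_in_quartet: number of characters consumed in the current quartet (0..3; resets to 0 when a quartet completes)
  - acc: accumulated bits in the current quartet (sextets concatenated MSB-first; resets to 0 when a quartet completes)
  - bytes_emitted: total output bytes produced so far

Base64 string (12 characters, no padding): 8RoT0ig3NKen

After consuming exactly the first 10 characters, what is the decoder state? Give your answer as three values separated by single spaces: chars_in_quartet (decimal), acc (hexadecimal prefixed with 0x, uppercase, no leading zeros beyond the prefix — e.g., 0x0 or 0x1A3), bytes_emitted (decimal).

Answer: 2 0x34A 6

Derivation:
After char 0 ('8'=60): chars_in_quartet=1 acc=0x3C bytes_emitted=0
After char 1 ('R'=17): chars_in_quartet=2 acc=0xF11 bytes_emitted=0
After char 2 ('o'=40): chars_in_quartet=3 acc=0x3C468 bytes_emitted=0
After char 3 ('T'=19): chars_in_quartet=4 acc=0xF11A13 -> emit F1 1A 13, reset; bytes_emitted=3
After char 4 ('0'=52): chars_in_quartet=1 acc=0x34 bytes_emitted=3
After char 5 ('i'=34): chars_in_quartet=2 acc=0xD22 bytes_emitted=3
After char 6 ('g'=32): chars_in_quartet=3 acc=0x348A0 bytes_emitted=3
After char 7 ('3'=55): chars_in_quartet=4 acc=0xD22837 -> emit D2 28 37, reset; bytes_emitted=6
After char 8 ('N'=13): chars_in_quartet=1 acc=0xD bytes_emitted=6
After char 9 ('K'=10): chars_in_quartet=2 acc=0x34A bytes_emitted=6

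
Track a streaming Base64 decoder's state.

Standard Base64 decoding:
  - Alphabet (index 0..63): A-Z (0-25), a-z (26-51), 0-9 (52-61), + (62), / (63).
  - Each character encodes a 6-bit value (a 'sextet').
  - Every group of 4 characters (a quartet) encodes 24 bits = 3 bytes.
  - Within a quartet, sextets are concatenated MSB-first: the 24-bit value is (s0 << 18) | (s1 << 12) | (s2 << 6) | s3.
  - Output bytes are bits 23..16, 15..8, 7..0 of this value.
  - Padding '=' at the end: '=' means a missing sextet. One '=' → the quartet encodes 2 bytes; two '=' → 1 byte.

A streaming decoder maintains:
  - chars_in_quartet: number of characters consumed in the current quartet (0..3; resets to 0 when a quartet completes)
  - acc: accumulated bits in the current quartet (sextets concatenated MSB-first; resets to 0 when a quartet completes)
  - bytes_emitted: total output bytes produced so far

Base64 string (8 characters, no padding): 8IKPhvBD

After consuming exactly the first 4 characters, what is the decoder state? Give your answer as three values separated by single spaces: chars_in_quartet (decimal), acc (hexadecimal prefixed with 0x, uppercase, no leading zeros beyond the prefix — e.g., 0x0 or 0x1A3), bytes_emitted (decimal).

Answer: 0 0x0 3

Derivation:
After char 0 ('8'=60): chars_in_quartet=1 acc=0x3C bytes_emitted=0
After char 1 ('I'=8): chars_in_quartet=2 acc=0xF08 bytes_emitted=0
After char 2 ('K'=10): chars_in_quartet=3 acc=0x3C20A bytes_emitted=0
After char 3 ('P'=15): chars_in_quartet=4 acc=0xF0828F -> emit F0 82 8F, reset; bytes_emitted=3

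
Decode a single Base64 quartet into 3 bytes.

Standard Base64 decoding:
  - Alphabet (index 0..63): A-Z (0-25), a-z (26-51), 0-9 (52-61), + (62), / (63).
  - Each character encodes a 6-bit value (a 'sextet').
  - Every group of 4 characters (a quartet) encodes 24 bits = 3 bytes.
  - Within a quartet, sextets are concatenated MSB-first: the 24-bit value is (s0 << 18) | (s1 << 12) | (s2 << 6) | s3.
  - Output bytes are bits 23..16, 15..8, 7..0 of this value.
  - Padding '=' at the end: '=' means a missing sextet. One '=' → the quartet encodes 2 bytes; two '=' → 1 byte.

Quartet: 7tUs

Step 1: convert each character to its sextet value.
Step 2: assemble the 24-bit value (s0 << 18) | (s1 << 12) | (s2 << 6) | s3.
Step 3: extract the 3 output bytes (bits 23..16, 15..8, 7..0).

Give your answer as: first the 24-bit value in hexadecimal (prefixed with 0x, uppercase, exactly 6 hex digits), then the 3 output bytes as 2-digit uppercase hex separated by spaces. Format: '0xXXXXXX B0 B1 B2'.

Sextets: 7=59, t=45, U=20, s=44
24-bit: (59<<18) | (45<<12) | (20<<6) | 44
      = 0xEC0000 | 0x02D000 | 0x000500 | 0x00002C
      = 0xEED52C
Bytes: (v>>16)&0xFF=EE, (v>>8)&0xFF=D5, v&0xFF=2C

Answer: 0xEED52C EE D5 2C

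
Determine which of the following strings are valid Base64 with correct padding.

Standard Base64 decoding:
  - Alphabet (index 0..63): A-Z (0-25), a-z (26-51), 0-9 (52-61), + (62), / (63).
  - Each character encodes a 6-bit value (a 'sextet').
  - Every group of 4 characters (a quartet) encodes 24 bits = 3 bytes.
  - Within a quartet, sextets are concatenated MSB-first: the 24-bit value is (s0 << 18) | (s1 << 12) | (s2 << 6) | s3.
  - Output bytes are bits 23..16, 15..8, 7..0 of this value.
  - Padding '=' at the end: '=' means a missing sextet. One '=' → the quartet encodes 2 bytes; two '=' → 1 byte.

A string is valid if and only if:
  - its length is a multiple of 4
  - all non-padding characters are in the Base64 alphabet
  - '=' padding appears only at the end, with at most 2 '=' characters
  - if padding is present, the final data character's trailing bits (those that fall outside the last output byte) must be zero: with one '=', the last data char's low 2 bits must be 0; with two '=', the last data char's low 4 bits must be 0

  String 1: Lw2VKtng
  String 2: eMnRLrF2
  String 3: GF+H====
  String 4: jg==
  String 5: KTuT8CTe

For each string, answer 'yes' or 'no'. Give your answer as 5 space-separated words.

Answer: yes yes no yes yes

Derivation:
String 1: 'Lw2VKtng' → valid
String 2: 'eMnRLrF2' → valid
String 3: 'GF+H====' → invalid (4 pad chars (max 2))
String 4: 'jg==' → valid
String 5: 'KTuT8CTe' → valid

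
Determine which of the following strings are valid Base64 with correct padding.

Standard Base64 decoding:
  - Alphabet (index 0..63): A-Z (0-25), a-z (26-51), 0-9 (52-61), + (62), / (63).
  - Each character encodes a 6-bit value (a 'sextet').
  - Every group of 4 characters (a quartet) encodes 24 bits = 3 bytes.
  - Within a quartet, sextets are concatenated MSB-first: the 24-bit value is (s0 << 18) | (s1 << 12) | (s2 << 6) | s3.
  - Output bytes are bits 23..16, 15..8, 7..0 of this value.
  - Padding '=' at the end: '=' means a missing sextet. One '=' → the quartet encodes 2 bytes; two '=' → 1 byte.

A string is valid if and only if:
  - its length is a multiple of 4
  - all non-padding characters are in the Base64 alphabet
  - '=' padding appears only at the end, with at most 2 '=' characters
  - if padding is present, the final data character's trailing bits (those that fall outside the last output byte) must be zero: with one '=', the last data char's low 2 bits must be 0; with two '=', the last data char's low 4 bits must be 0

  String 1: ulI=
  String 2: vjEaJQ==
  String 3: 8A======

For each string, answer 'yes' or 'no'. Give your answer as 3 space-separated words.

String 1: 'ulI=' → valid
String 2: 'vjEaJQ==' → valid
String 3: '8A======' → invalid (6 pad chars (max 2))

Answer: yes yes no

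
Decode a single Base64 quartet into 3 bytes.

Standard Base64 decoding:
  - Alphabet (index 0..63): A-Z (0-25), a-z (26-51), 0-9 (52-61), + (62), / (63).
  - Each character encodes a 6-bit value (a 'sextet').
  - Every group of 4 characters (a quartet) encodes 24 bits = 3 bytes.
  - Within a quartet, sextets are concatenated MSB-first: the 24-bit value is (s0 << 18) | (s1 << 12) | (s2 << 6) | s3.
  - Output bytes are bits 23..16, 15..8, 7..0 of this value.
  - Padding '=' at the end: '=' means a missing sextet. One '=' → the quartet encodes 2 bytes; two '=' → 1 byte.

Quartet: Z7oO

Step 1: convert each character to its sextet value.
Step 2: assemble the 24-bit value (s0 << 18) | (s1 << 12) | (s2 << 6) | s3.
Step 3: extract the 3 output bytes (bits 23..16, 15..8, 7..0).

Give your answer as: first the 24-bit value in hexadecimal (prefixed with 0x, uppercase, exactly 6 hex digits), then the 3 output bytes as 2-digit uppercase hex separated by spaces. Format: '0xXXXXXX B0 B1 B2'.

Sextets: Z=25, 7=59, o=40, O=14
24-bit: (25<<18) | (59<<12) | (40<<6) | 14
      = 0x640000 | 0x03B000 | 0x000A00 | 0x00000E
      = 0x67BA0E
Bytes: (v>>16)&0xFF=67, (v>>8)&0xFF=BA, v&0xFF=0E

Answer: 0x67BA0E 67 BA 0E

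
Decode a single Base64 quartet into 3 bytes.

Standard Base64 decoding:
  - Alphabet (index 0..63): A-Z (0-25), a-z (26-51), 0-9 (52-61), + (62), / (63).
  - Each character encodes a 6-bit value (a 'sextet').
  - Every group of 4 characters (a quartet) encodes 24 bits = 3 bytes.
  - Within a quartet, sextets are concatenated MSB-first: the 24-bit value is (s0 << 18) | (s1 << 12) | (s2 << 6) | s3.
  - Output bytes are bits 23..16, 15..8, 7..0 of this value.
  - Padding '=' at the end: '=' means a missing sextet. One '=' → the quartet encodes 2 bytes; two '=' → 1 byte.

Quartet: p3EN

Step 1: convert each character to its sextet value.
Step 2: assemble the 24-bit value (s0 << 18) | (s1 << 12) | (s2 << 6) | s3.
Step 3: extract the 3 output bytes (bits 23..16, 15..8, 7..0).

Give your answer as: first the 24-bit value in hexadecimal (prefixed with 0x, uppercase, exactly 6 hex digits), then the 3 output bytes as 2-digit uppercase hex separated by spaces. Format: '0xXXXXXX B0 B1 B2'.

Answer: 0xA7710D A7 71 0D

Derivation:
Sextets: p=41, 3=55, E=4, N=13
24-bit: (41<<18) | (55<<12) | (4<<6) | 13
      = 0xA40000 | 0x037000 | 0x000100 | 0x00000D
      = 0xA7710D
Bytes: (v>>16)&0xFF=A7, (v>>8)&0xFF=71, v&0xFF=0D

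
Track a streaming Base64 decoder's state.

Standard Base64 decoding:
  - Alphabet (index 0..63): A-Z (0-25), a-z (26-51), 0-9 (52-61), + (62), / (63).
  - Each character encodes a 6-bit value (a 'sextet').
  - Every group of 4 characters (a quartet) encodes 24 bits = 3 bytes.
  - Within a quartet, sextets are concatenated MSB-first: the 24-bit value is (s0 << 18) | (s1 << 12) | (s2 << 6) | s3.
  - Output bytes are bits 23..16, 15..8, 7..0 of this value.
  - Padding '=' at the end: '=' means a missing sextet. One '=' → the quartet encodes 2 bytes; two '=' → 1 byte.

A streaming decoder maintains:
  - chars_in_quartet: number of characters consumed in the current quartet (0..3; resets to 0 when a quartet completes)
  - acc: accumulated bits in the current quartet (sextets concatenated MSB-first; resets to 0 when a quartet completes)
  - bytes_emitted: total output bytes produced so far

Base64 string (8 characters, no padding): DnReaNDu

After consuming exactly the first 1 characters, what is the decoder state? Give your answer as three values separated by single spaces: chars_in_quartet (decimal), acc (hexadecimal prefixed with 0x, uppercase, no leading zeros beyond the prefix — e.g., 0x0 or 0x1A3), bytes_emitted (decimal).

After char 0 ('D'=3): chars_in_quartet=1 acc=0x3 bytes_emitted=0

Answer: 1 0x3 0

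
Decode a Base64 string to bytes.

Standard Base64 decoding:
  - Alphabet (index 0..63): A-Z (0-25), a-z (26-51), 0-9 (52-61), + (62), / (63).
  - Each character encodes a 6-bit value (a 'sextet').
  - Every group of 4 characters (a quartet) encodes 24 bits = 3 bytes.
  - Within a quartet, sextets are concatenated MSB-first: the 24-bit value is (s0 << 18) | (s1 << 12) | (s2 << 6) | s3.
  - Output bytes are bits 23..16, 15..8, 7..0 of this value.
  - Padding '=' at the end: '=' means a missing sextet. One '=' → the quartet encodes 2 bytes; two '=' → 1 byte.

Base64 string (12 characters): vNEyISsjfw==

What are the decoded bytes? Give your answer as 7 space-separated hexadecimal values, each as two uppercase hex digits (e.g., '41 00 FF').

After char 0 ('v'=47): chars_in_quartet=1 acc=0x2F bytes_emitted=0
After char 1 ('N'=13): chars_in_quartet=2 acc=0xBCD bytes_emitted=0
After char 2 ('E'=4): chars_in_quartet=3 acc=0x2F344 bytes_emitted=0
After char 3 ('y'=50): chars_in_quartet=4 acc=0xBCD132 -> emit BC D1 32, reset; bytes_emitted=3
After char 4 ('I'=8): chars_in_quartet=1 acc=0x8 bytes_emitted=3
After char 5 ('S'=18): chars_in_quartet=2 acc=0x212 bytes_emitted=3
After char 6 ('s'=44): chars_in_quartet=3 acc=0x84AC bytes_emitted=3
After char 7 ('j'=35): chars_in_quartet=4 acc=0x212B23 -> emit 21 2B 23, reset; bytes_emitted=6
After char 8 ('f'=31): chars_in_quartet=1 acc=0x1F bytes_emitted=6
After char 9 ('w'=48): chars_in_quartet=2 acc=0x7F0 bytes_emitted=6
Padding '==': partial quartet acc=0x7F0 -> emit 7F; bytes_emitted=7

Answer: BC D1 32 21 2B 23 7F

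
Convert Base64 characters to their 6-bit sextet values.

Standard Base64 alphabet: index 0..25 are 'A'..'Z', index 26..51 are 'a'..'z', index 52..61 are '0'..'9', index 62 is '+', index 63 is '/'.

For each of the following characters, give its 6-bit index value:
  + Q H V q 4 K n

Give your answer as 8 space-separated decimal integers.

'+': index 62
'Q': A..Z range, ord('Q') − ord('A') = 16
'H': A..Z range, ord('H') − ord('A') = 7
'V': A..Z range, ord('V') − ord('A') = 21
'q': a..z range, 26 + ord('q') − ord('a') = 42
'4': 0..9 range, 52 + ord('4') − ord('0') = 56
'K': A..Z range, ord('K') − ord('A') = 10
'n': a..z range, 26 + ord('n') − ord('a') = 39

Answer: 62 16 7 21 42 56 10 39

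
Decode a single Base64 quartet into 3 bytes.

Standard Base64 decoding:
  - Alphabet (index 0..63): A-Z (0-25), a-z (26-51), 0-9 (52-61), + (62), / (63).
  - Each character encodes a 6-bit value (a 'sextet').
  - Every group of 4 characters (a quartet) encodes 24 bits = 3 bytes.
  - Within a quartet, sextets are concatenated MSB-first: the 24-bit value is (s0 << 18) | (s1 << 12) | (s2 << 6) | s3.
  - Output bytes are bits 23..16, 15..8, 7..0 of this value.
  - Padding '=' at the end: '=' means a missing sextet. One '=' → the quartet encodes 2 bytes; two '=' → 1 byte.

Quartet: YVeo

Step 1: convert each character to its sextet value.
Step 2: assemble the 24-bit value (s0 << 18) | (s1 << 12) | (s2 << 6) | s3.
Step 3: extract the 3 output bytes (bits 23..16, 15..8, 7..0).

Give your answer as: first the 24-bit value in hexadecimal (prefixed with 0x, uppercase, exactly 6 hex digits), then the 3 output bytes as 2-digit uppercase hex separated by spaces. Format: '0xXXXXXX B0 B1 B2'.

Answer: 0x6157A8 61 57 A8

Derivation:
Sextets: Y=24, V=21, e=30, o=40
24-bit: (24<<18) | (21<<12) | (30<<6) | 40
      = 0x600000 | 0x015000 | 0x000780 | 0x000028
      = 0x6157A8
Bytes: (v>>16)&0xFF=61, (v>>8)&0xFF=57, v&0xFF=A8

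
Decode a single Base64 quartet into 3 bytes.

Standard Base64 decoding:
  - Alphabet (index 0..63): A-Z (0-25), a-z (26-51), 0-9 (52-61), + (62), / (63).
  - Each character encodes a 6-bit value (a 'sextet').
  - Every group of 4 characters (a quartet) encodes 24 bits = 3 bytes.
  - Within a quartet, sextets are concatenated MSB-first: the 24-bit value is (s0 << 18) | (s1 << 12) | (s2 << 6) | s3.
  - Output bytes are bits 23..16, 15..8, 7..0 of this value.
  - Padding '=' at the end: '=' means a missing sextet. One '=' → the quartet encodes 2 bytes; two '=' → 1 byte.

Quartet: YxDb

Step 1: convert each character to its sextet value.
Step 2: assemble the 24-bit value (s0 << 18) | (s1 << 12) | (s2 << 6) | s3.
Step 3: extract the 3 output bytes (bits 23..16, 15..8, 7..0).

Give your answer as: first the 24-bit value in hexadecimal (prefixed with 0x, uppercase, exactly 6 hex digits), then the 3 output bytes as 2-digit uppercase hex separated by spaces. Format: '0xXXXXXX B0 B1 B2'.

Answer: 0x6310DB 63 10 DB

Derivation:
Sextets: Y=24, x=49, D=3, b=27
24-bit: (24<<18) | (49<<12) | (3<<6) | 27
      = 0x600000 | 0x031000 | 0x0000C0 | 0x00001B
      = 0x6310DB
Bytes: (v>>16)&0xFF=63, (v>>8)&0xFF=10, v&0xFF=DB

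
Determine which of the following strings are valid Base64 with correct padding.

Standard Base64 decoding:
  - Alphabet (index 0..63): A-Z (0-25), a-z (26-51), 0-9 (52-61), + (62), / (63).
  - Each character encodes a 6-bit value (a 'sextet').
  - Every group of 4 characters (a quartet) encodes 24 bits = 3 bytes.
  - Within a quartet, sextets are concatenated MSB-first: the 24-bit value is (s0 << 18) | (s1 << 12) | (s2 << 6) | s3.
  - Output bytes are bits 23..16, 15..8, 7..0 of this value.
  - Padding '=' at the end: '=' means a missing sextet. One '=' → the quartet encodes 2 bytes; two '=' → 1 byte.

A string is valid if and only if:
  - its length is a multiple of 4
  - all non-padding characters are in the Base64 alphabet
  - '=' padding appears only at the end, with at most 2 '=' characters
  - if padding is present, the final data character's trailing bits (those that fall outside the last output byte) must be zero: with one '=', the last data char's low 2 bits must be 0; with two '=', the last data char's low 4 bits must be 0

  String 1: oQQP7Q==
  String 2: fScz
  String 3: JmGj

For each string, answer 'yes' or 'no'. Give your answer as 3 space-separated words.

String 1: 'oQQP7Q==' → valid
String 2: 'fScz' → valid
String 3: 'JmGj' → valid

Answer: yes yes yes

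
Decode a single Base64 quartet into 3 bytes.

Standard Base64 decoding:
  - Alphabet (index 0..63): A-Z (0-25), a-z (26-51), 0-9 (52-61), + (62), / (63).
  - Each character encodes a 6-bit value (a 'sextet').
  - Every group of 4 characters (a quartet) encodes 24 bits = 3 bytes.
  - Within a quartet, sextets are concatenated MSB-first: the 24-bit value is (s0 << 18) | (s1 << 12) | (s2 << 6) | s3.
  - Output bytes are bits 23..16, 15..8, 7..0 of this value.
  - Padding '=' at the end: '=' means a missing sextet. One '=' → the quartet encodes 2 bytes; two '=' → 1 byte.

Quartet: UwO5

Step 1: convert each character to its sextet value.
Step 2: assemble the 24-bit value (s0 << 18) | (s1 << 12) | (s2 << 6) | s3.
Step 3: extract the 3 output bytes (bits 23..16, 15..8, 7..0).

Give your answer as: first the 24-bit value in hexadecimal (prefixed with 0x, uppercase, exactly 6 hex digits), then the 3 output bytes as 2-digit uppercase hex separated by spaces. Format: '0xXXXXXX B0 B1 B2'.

Sextets: U=20, w=48, O=14, 5=57
24-bit: (20<<18) | (48<<12) | (14<<6) | 57
      = 0x500000 | 0x030000 | 0x000380 | 0x000039
      = 0x5303B9
Bytes: (v>>16)&0xFF=53, (v>>8)&0xFF=03, v&0xFF=B9

Answer: 0x5303B9 53 03 B9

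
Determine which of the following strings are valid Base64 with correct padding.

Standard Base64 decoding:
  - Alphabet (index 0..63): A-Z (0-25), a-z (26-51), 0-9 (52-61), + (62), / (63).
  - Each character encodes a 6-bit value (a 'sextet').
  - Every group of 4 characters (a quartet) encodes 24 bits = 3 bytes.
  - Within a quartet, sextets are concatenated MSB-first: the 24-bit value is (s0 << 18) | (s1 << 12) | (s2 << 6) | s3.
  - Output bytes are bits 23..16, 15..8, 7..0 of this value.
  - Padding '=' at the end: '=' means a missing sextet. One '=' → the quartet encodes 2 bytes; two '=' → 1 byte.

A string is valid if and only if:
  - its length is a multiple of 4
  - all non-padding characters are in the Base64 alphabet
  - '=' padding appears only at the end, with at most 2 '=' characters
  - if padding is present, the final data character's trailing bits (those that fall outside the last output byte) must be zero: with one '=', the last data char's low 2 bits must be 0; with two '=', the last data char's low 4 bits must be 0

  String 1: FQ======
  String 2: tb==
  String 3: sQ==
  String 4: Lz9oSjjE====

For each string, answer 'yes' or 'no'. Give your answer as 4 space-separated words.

Answer: no no yes no

Derivation:
String 1: 'FQ======' → invalid (6 pad chars (max 2))
String 2: 'tb==' → invalid (bad trailing bits)
String 3: 'sQ==' → valid
String 4: 'Lz9oSjjE====' → invalid (4 pad chars (max 2))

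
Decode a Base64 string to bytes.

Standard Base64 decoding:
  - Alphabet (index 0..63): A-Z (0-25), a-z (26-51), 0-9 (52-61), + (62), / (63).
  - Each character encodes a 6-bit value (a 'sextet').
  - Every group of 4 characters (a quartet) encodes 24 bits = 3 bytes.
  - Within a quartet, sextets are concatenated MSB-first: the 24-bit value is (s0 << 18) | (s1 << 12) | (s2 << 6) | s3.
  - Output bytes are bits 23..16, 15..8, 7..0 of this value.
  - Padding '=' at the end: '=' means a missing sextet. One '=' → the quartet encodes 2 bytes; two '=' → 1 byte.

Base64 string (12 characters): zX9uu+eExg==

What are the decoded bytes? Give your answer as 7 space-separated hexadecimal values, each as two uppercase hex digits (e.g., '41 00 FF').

After char 0 ('z'=51): chars_in_quartet=1 acc=0x33 bytes_emitted=0
After char 1 ('X'=23): chars_in_quartet=2 acc=0xCD7 bytes_emitted=0
After char 2 ('9'=61): chars_in_quartet=3 acc=0x335FD bytes_emitted=0
After char 3 ('u'=46): chars_in_quartet=4 acc=0xCD7F6E -> emit CD 7F 6E, reset; bytes_emitted=3
After char 4 ('u'=46): chars_in_quartet=1 acc=0x2E bytes_emitted=3
After char 5 ('+'=62): chars_in_quartet=2 acc=0xBBE bytes_emitted=3
After char 6 ('e'=30): chars_in_quartet=3 acc=0x2EF9E bytes_emitted=3
After char 7 ('E'=4): chars_in_quartet=4 acc=0xBBE784 -> emit BB E7 84, reset; bytes_emitted=6
After char 8 ('x'=49): chars_in_quartet=1 acc=0x31 bytes_emitted=6
After char 9 ('g'=32): chars_in_quartet=2 acc=0xC60 bytes_emitted=6
Padding '==': partial quartet acc=0xC60 -> emit C6; bytes_emitted=7

Answer: CD 7F 6E BB E7 84 C6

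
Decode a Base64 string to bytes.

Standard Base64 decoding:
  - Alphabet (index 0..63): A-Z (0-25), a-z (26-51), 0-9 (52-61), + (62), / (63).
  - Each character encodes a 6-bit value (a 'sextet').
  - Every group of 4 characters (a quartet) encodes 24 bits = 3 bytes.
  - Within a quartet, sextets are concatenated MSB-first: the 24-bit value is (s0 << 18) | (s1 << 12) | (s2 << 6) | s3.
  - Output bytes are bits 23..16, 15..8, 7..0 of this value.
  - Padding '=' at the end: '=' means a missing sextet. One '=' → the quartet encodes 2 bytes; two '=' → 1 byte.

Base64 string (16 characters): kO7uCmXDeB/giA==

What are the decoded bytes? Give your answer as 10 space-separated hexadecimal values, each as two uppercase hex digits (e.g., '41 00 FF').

After char 0 ('k'=36): chars_in_quartet=1 acc=0x24 bytes_emitted=0
After char 1 ('O'=14): chars_in_quartet=2 acc=0x90E bytes_emitted=0
After char 2 ('7'=59): chars_in_quartet=3 acc=0x243BB bytes_emitted=0
After char 3 ('u'=46): chars_in_quartet=4 acc=0x90EEEE -> emit 90 EE EE, reset; bytes_emitted=3
After char 4 ('C'=2): chars_in_quartet=1 acc=0x2 bytes_emitted=3
After char 5 ('m'=38): chars_in_quartet=2 acc=0xA6 bytes_emitted=3
After char 6 ('X'=23): chars_in_quartet=3 acc=0x2997 bytes_emitted=3
After char 7 ('D'=3): chars_in_quartet=4 acc=0xA65C3 -> emit 0A 65 C3, reset; bytes_emitted=6
After char 8 ('e'=30): chars_in_quartet=1 acc=0x1E bytes_emitted=6
After char 9 ('B'=1): chars_in_quartet=2 acc=0x781 bytes_emitted=6
After char 10 ('/'=63): chars_in_quartet=3 acc=0x1E07F bytes_emitted=6
After char 11 ('g'=32): chars_in_quartet=4 acc=0x781FE0 -> emit 78 1F E0, reset; bytes_emitted=9
After char 12 ('i'=34): chars_in_quartet=1 acc=0x22 bytes_emitted=9
After char 13 ('A'=0): chars_in_quartet=2 acc=0x880 bytes_emitted=9
Padding '==': partial quartet acc=0x880 -> emit 88; bytes_emitted=10

Answer: 90 EE EE 0A 65 C3 78 1F E0 88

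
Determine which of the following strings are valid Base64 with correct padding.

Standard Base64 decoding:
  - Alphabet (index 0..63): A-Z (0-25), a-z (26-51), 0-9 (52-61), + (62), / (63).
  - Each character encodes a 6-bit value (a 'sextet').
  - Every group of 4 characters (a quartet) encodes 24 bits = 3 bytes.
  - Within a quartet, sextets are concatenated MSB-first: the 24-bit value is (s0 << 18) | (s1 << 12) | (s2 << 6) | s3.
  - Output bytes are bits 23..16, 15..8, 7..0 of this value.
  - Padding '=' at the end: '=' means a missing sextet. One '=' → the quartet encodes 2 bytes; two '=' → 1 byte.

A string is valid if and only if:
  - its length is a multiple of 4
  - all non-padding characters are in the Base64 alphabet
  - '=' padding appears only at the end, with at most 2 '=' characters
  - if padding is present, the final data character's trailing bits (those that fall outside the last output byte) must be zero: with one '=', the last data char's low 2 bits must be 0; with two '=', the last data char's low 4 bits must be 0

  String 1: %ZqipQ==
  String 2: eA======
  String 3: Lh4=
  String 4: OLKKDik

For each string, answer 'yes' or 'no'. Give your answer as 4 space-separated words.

Answer: no no yes no

Derivation:
String 1: '%ZqipQ==' → invalid (bad char(s): ['%'])
String 2: 'eA======' → invalid (6 pad chars (max 2))
String 3: 'Lh4=' → valid
String 4: 'OLKKDik' → invalid (len=7 not mult of 4)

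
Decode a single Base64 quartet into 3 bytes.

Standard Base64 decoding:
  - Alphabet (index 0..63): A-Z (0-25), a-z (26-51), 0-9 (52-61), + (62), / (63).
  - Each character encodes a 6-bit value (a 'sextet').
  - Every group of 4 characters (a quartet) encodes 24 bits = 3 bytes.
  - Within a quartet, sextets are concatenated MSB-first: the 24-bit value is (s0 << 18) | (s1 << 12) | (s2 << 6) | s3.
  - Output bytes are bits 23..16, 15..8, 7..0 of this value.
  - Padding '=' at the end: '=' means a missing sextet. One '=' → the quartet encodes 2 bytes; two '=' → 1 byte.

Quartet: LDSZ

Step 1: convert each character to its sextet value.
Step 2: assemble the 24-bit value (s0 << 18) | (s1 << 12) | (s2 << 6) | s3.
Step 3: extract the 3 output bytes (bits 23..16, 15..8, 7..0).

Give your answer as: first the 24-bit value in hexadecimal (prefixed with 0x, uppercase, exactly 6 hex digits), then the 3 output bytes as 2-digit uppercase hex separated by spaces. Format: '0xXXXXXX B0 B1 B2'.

Sextets: L=11, D=3, S=18, Z=25
24-bit: (11<<18) | (3<<12) | (18<<6) | 25
      = 0x2C0000 | 0x003000 | 0x000480 | 0x000019
      = 0x2C3499
Bytes: (v>>16)&0xFF=2C, (v>>8)&0xFF=34, v&0xFF=99

Answer: 0x2C3499 2C 34 99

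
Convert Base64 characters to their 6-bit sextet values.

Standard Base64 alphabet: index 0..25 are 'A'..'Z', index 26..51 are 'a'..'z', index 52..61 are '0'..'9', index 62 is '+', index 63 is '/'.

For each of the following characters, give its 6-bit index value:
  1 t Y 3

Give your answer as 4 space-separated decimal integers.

Answer: 53 45 24 55

Derivation:
'1': 0..9 range, 52 + ord('1') − ord('0') = 53
't': a..z range, 26 + ord('t') − ord('a') = 45
'Y': A..Z range, ord('Y') − ord('A') = 24
'3': 0..9 range, 52 + ord('3') − ord('0') = 55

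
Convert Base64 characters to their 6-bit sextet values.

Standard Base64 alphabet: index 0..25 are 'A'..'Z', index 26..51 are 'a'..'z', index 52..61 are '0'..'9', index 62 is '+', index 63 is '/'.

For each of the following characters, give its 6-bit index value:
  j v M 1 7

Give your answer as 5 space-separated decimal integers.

Answer: 35 47 12 53 59

Derivation:
'j': a..z range, 26 + ord('j') − ord('a') = 35
'v': a..z range, 26 + ord('v') − ord('a') = 47
'M': A..Z range, ord('M') − ord('A') = 12
'1': 0..9 range, 52 + ord('1') − ord('0') = 53
'7': 0..9 range, 52 + ord('7') − ord('0') = 59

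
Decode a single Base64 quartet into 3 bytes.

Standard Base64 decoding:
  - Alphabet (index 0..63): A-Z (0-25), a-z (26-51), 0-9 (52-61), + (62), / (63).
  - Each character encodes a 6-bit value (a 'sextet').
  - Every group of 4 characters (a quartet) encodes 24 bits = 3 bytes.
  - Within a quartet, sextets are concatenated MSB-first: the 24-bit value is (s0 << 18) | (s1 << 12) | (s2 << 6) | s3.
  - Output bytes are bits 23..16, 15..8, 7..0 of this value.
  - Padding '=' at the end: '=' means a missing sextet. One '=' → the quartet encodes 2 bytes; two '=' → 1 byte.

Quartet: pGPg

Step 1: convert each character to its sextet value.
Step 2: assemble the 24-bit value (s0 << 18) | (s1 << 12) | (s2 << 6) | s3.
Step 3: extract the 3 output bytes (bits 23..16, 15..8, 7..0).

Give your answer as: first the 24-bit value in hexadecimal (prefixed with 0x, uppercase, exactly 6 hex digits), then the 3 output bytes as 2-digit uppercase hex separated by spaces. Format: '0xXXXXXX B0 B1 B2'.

Answer: 0xA463E0 A4 63 E0

Derivation:
Sextets: p=41, G=6, P=15, g=32
24-bit: (41<<18) | (6<<12) | (15<<6) | 32
      = 0xA40000 | 0x006000 | 0x0003C0 | 0x000020
      = 0xA463E0
Bytes: (v>>16)&0xFF=A4, (v>>8)&0xFF=63, v&0xFF=E0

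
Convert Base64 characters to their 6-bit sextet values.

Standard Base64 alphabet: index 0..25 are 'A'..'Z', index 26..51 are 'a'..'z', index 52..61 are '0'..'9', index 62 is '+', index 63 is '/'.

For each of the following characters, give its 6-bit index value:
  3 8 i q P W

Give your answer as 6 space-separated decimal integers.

Answer: 55 60 34 42 15 22

Derivation:
'3': 0..9 range, 52 + ord('3') − ord('0') = 55
'8': 0..9 range, 52 + ord('8') − ord('0') = 60
'i': a..z range, 26 + ord('i') − ord('a') = 34
'q': a..z range, 26 + ord('q') − ord('a') = 42
'P': A..Z range, ord('P') − ord('A') = 15
'W': A..Z range, ord('W') − ord('A') = 22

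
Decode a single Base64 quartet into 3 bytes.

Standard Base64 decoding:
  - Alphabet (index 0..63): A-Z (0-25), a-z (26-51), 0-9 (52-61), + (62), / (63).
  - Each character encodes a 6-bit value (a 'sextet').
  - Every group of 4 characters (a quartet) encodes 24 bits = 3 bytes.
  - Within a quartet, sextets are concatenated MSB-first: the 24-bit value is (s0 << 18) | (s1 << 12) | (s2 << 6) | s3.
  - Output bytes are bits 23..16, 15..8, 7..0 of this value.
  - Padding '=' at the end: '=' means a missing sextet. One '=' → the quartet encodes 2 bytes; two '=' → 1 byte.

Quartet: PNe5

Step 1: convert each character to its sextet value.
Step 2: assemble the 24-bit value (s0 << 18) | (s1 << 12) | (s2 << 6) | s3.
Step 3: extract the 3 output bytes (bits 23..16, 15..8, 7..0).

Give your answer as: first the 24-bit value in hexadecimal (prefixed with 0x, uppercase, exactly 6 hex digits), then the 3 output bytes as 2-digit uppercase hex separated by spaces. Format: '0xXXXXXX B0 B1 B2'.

Answer: 0x3CD7B9 3C D7 B9

Derivation:
Sextets: P=15, N=13, e=30, 5=57
24-bit: (15<<18) | (13<<12) | (30<<6) | 57
      = 0x3C0000 | 0x00D000 | 0x000780 | 0x000039
      = 0x3CD7B9
Bytes: (v>>16)&0xFF=3C, (v>>8)&0xFF=D7, v&0xFF=B9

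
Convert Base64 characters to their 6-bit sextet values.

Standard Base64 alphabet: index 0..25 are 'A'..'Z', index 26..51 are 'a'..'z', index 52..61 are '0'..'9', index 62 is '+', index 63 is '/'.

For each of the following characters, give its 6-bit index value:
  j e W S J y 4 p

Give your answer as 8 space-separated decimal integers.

Answer: 35 30 22 18 9 50 56 41

Derivation:
'j': a..z range, 26 + ord('j') − ord('a') = 35
'e': a..z range, 26 + ord('e') − ord('a') = 30
'W': A..Z range, ord('W') − ord('A') = 22
'S': A..Z range, ord('S') − ord('A') = 18
'J': A..Z range, ord('J') − ord('A') = 9
'y': a..z range, 26 + ord('y') − ord('a') = 50
'4': 0..9 range, 52 + ord('4') − ord('0') = 56
'p': a..z range, 26 + ord('p') − ord('a') = 41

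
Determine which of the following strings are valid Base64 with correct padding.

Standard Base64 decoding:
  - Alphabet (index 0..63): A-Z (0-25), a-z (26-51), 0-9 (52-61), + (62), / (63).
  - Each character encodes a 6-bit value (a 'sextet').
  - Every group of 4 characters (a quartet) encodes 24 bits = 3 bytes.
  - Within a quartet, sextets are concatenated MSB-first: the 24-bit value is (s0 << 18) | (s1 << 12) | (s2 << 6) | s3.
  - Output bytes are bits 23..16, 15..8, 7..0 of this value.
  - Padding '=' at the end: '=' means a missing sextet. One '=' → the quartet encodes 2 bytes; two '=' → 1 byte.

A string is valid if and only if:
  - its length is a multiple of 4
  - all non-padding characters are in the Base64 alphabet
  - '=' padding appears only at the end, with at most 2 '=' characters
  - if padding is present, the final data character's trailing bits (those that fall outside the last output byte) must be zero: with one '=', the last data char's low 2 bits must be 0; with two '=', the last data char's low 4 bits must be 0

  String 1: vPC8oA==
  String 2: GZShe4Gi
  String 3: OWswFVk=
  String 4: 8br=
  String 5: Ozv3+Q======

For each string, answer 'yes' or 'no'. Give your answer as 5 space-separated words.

Answer: yes yes yes no no

Derivation:
String 1: 'vPC8oA==' → valid
String 2: 'GZShe4Gi' → valid
String 3: 'OWswFVk=' → valid
String 4: '8br=' → invalid (bad trailing bits)
String 5: 'Ozv3+Q======' → invalid (6 pad chars (max 2))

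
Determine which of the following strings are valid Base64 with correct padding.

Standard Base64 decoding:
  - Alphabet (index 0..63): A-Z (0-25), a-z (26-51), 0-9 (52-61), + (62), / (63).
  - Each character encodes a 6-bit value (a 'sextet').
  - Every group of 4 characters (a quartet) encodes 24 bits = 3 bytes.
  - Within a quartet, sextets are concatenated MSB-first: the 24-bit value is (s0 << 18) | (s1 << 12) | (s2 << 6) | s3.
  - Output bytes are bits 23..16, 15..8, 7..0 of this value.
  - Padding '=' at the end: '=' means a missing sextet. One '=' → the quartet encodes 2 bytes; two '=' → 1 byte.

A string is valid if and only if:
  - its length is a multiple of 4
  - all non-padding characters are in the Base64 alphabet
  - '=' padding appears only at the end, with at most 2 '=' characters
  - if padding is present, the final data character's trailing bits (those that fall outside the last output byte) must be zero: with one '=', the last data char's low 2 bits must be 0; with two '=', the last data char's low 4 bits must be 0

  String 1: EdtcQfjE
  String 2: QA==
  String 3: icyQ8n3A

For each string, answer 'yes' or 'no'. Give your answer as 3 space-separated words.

String 1: 'EdtcQfjE' → valid
String 2: 'QA==' → valid
String 3: 'icyQ8n3A' → valid

Answer: yes yes yes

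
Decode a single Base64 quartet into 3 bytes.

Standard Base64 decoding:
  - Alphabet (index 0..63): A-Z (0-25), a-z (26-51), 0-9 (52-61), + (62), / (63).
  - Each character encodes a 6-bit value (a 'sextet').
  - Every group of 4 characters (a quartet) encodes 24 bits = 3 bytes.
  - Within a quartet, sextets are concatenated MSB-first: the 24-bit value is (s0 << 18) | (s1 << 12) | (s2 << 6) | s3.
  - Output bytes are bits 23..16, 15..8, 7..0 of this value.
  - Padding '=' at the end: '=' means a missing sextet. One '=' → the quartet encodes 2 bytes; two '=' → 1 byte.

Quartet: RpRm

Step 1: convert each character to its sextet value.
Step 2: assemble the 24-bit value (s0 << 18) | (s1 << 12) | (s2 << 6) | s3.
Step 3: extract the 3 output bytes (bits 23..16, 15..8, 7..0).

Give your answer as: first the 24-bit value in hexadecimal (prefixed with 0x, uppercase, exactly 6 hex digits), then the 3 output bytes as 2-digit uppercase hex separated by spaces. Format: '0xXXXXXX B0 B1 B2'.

Sextets: R=17, p=41, R=17, m=38
24-bit: (17<<18) | (41<<12) | (17<<6) | 38
      = 0x440000 | 0x029000 | 0x000440 | 0x000026
      = 0x469466
Bytes: (v>>16)&0xFF=46, (v>>8)&0xFF=94, v&0xFF=66

Answer: 0x469466 46 94 66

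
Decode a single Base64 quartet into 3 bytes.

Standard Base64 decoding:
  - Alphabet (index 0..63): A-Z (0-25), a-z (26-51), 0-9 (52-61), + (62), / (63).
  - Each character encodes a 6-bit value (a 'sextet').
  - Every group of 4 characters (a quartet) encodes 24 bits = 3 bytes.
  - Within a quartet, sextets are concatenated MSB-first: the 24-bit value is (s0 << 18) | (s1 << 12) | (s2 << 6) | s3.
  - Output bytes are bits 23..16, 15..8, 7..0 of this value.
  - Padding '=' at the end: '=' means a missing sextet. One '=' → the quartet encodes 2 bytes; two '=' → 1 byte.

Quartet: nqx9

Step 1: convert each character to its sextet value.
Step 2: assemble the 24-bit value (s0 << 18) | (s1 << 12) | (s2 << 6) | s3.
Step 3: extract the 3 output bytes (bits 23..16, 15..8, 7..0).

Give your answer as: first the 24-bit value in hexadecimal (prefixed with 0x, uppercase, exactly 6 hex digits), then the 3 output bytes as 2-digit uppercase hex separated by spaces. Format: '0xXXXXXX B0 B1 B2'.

Answer: 0x9EAC7D 9E AC 7D

Derivation:
Sextets: n=39, q=42, x=49, 9=61
24-bit: (39<<18) | (42<<12) | (49<<6) | 61
      = 0x9C0000 | 0x02A000 | 0x000C40 | 0x00003D
      = 0x9EAC7D
Bytes: (v>>16)&0xFF=9E, (v>>8)&0xFF=AC, v&0xFF=7D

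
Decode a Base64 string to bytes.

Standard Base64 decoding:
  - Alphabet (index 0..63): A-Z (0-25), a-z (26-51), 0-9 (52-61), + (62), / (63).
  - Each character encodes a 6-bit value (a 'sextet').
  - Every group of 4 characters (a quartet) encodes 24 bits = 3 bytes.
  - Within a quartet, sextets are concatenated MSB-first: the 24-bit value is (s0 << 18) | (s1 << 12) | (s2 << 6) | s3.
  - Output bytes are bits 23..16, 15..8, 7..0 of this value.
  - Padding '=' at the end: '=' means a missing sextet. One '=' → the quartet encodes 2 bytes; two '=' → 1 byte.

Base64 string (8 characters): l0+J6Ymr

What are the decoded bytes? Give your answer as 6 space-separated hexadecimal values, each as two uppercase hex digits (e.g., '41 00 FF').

Answer: 97 4F 89 E9 89 AB

Derivation:
After char 0 ('l'=37): chars_in_quartet=1 acc=0x25 bytes_emitted=0
After char 1 ('0'=52): chars_in_quartet=2 acc=0x974 bytes_emitted=0
After char 2 ('+'=62): chars_in_quartet=3 acc=0x25D3E bytes_emitted=0
After char 3 ('J'=9): chars_in_quartet=4 acc=0x974F89 -> emit 97 4F 89, reset; bytes_emitted=3
After char 4 ('6'=58): chars_in_quartet=1 acc=0x3A bytes_emitted=3
After char 5 ('Y'=24): chars_in_quartet=2 acc=0xE98 bytes_emitted=3
After char 6 ('m'=38): chars_in_quartet=3 acc=0x3A626 bytes_emitted=3
After char 7 ('r'=43): chars_in_quartet=4 acc=0xE989AB -> emit E9 89 AB, reset; bytes_emitted=6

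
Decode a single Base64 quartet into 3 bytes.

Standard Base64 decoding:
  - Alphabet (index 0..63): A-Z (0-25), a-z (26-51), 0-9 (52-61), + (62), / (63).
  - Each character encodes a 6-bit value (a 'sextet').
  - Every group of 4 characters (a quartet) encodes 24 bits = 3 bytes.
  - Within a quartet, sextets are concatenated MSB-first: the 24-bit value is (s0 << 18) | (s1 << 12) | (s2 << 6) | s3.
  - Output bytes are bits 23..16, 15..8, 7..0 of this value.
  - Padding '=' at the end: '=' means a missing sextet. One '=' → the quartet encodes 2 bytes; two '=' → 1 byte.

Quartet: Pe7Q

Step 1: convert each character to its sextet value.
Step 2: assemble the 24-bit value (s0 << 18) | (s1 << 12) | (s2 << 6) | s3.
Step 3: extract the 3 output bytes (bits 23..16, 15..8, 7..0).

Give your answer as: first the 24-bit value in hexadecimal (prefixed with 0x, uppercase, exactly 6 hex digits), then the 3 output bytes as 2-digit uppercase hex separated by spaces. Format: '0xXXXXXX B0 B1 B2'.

Answer: 0x3DEED0 3D EE D0

Derivation:
Sextets: P=15, e=30, 7=59, Q=16
24-bit: (15<<18) | (30<<12) | (59<<6) | 16
      = 0x3C0000 | 0x01E000 | 0x000EC0 | 0x000010
      = 0x3DEED0
Bytes: (v>>16)&0xFF=3D, (v>>8)&0xFF=EE, v&0xFF=D0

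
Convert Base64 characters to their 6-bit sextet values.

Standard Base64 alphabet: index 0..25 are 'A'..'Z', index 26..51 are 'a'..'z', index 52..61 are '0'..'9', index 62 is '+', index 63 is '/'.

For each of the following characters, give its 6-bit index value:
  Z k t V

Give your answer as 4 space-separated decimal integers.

'Z': A..Z range, ord('Z') − ord('A') = 25
'k': a..z range, 26 + ord('k') − ord('a') = 36
't': a..z range, 26 + ord('t') − ord('a') = 45
'V': A..Z range, ord('V') − ord('A') = 21

Answer: 25 36 45 21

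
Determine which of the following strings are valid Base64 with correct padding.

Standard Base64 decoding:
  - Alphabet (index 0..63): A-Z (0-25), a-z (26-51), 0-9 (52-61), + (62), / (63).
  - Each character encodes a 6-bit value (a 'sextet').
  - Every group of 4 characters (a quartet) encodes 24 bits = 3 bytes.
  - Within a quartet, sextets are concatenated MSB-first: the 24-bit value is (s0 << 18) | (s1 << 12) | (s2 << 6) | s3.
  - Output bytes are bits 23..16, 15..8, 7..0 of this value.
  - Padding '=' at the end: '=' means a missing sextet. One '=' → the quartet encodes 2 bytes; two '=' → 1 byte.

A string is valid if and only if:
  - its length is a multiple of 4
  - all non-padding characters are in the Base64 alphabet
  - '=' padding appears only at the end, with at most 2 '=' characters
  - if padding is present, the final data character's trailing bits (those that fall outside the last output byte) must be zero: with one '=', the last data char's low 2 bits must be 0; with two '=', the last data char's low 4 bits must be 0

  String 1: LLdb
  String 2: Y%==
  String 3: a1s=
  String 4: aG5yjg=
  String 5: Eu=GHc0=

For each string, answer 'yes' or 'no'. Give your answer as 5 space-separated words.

String 1: 'LLdb' → valid
String 2: 'Y%==' → invalid (bad char(s): ['%'])
String 3: 'a1s=' → valid
String 4: 'aG5yjg=' → invalid (len=7 not mult of 4)
String 5: 'Eu=GHc0=' → invalid (bad char(s): ['=']; '=' in middle)

Answer: yes no yes no no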